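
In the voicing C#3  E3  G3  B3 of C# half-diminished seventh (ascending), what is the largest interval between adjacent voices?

Adjacent intervals: C#3→E3 = minor third; E3→G3 = minor third; G3→B3 = major third.
The largest is G3 to B3, a major third (4 semitones).

major 3rd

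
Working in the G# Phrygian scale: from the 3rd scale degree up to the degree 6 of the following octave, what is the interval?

The scale runs G# A B C# D# E F#.
That puts B below E.
B up to E spans 11 letter names and 17 semitones — a perfect eleventh.

perfect eleventh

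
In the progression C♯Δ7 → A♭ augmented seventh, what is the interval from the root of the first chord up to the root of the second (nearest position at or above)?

C♯Δ7 has C♯ as its root, and A♭ augmented seventh has A♭ as its root.
6 letter names make it a sixth; at 7 semitones (a whole step narrower than major) the quality is diminished.

d6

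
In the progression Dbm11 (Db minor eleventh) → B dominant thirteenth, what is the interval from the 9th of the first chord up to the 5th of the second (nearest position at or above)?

Dbm11 (Db minor eleventh) has Eb as its 9th, and B dominant thirteenth has F# as its 5th.
2 letter names make it a second; at 3 semitones (a half step wider than major) the quality is augmented.

A2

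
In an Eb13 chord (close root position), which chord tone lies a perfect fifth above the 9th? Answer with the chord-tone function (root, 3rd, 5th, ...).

Eb dominant thirteenth is spelled Eb–G–Bb–Db–F–C.
The 9th is F. A perfect fifth above F is C.
C is the chord's 13th.

13th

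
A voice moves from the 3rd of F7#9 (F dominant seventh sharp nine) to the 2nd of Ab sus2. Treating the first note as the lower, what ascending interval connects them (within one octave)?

minor second

F7#9 (F dominant seventh sharp nine) has A as its 3rd, and Ab sus2 has Bb as its 2nd.
A up to Bb is 1 semitone, a half step narrower than a major second, so the interval is minor.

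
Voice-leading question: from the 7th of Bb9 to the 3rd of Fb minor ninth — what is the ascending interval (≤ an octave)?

diminished octave

The 7th of Bb9 is Ab; the 3rd of Fb minor ninth is Abb.
Ab up to Abb is 11 semitones, a half step narrower than a perfect octave, so the interval is diminished.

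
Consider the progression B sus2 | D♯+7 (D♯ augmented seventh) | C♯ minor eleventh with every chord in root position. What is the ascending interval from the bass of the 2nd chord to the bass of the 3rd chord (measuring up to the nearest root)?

The roots are D♯ and C♯.
From D♯ to C♯: 10 semitones over a seventh = minor.

minor seventh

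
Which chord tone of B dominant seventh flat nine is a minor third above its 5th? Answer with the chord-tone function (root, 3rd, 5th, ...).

7th

Spelling the chord: B-D#-F#-A-C.
The 5th is F#. A minor third above F# is A.
A is the chord's 7th.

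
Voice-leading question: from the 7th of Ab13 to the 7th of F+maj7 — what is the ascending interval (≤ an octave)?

augmented 6th

The 7th of Ab13 is Gb; the 7th of F+maj7 is E.
From Gb to E: 10 semitones over a sixth = augmented.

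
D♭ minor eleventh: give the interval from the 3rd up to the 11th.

Spelling the chord: D♭-F♭-A♭-C♭-E♭-G♭.
So we need the interval from F♭ up to G♭.
F♭ up to G♭ spans 9 letter names and 14 semitones — a major ninth.

major 9th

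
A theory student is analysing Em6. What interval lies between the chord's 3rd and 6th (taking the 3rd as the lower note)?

The chord tones of E minor sixth are E-G-B-C♯.
The 3rd is G and the 6th is C♯.
G up to C♯ is 6 semitones, a half step wider than a perfect fourth, so the interval is augmented.

augmented fourth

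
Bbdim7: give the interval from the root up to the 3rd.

m3

The chord tones of Bb°7 are Bb-Db-Fb-Abb.
Root = Bb; 3rd = Db.
Bb up to Db is 3 semitones, a half step narrower than a major third, so the interval is minor.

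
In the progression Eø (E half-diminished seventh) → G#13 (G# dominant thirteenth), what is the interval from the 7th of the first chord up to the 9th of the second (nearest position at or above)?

The 7th of Eø (E half-diminished seventh) is D; the 9th of G#13 (G# dominant thirteenth) is A#.
5 letter names make it a fifth; at 8 semitones (a half step wider than perfect) the quality is augmented.

augmented fifth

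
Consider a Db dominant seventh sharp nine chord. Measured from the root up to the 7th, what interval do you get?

Db7#9 is spelled Db–F–Ab–Cb–E.
The root is Db and the 7th is Cb.
Db up to Cb is 10 semitones, a half step narrower than a major seventh, so the interval is minor.

minor seventh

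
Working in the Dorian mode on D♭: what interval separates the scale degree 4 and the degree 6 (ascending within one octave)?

Spelling the Dorian mode on D♭: D♭ E♭ F♭ G♭ A♭ B♭ C♭.
The scale degree 4 is G♭ and the degree 6 is B♭.
From G♭ to B♭ is 4 semitones, exactly the major third.

major 3rd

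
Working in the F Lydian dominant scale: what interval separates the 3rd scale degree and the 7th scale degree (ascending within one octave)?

d5

The scale runs F G A B C D Eb.
So we need the interval from A up to Eb.
5 letter names make it a fifth; at 6 semitones (a half step narrower than perfect) the quality is diminished.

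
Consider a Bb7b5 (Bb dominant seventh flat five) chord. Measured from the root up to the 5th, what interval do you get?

The chord tones of Bb7b5 (Bb dominant seventh flat five) are Bb–D–Fb–Ab.
Root = Bb; 5th = Fb.
5 letter names make it a fifth; at 6 semitones (a half step narrower than perfect) the quality is diminished.

d5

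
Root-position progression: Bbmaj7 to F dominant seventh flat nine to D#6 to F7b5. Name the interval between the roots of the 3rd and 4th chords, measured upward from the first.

diminished 3rd

The roots are D# and F.
From D# to F: 2 semitones over a third = diminished.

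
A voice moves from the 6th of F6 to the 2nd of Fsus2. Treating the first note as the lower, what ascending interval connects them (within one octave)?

The 6th of F6 is D; the 2nd of Fsus2 is G.
From D to G is 5 semitones, exactly the perfect fourth.

perfect 4th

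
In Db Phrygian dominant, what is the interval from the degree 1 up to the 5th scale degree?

Db phrygian dominant: Db Ebb F Gb Ab Bbb Cb.
Degree 1 = Db; degree 5 = Ab.
Counting 5 letters and 7 half steps from Db gives a perfect fifth.

perfect 5th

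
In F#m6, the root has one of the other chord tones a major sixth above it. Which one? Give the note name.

F#min6 (F# minor sixth) is spelled F# A C# D#.
The root is F#. A major sixth above F# is D#.
D# is the chord's 6th.

D#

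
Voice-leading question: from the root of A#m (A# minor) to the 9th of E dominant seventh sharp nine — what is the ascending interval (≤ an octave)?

The root of A#m (A# minor) is A#; the 9th of E dominant seventh sharp nine is F##.
From A# to F## is 9 semitones, exactly the major sixth.

M6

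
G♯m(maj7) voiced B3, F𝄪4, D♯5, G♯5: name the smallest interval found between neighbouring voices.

Adjacent intervals: B3→F𝄪4 = augmented fifth; F𝄪4→D♯5 = minor sixth; D♯5→G♯5 = perfect fourth.
The smallest is D♯5 to G♯5, a perfect fourth (5 semitones).

perfect fourth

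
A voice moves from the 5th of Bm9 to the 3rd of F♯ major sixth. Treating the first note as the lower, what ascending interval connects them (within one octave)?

The 5th of Bm9 is F♯; the 3rd of F♯ major sixth is A♯.
F♯ up to A♯ spans 3 letter names and 4 semitones — a major third.

major third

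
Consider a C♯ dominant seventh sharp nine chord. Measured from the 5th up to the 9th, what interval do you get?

augmented fifth

C♯7#9 (C♯ dominant seventh sharp nine) is spelled C♯ E♯ G♯ B D𝄪.
5th = G♯; 9th = D𝄪.
G♯ up to D𝄪 is 8 semitones, a half step wider than a perfect fifth, so the interval is augmented.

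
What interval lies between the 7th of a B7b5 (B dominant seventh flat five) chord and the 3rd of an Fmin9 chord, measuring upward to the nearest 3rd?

The 7th of B7b5 (B dominant seventh flat five) is A; the 3rd of Fmin9 is Ab.
8 letter names make it an octave; at 11 semitones (a half step narrower than perfect) the quality is diminished.

diminished octave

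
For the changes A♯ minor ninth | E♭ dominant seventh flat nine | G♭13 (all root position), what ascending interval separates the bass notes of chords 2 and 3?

m3

The roots are E♭ and G♭.
From E♭ to G♭: 3 semitones over a third = minor.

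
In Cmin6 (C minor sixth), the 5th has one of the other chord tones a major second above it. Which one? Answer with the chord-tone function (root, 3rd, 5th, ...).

6th

Spelling the chord: C, E♭, G, A.
The 5th is G. A major second above G is A.
A is the chord's 6th.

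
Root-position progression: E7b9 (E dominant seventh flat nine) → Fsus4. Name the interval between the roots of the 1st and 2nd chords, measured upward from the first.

minor 2nd

The roots are E and F.
From E to F: 1 semitone over a second = minor.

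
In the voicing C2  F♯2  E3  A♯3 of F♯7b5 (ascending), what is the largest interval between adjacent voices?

minor seventh

Adjacent intervals: C2→F♯2 = augmented fourth; F♯2→E3 = minor seventh; E3→A♯3 = augmented fourth.
The largest is F♯2 to E3, a minor seventh (10 semitones).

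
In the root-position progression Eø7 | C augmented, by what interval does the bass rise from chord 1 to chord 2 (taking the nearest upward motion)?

m6

The roots are E and C.
From E to C: 8 semitones over a sixth = minor.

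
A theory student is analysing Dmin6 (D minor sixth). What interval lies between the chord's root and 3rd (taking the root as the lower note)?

D minor sixth: D F A B.
Root = D; 3rd = F.
From D to F: 3 semitones over a third = minor.

minor third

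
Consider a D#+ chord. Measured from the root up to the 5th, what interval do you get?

augmented fifth

The chord tones of D#+ are D#–F##–A##.
That puts D# below A##.
D# up to A## is 8 semitones, a half step wider than a perfect fifth, so the interval is augmented.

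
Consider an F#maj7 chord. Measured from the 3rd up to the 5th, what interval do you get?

minor third

F# major seventh is spelled F#, A#, C#, E#.
The 3rd is A# and the 5th is C#.
From A# to C#: 3 semitones over a third = minor.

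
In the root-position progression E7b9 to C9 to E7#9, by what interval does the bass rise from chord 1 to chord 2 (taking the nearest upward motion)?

m6

The roots are E and C.
E up to C is 8 semitones, a half step narrower than a major sixth, so the interval is minor.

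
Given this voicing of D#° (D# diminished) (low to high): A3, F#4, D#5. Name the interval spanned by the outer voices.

The outer voices are A3 and D#5.
From A to D#: 18 semitones over an eleventh = augmented.

augmented eleventh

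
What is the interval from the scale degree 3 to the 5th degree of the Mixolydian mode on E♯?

minor third

The scale runs E♯ F𝄪 G𝄪 A♯ B♯ C𝄪 D♯.
Scale degree 3 = G𝄪; scale degree 5 = B♯.
G𝄪 up to B♯ is 3 semitones, a half step narrower than a major third, so the interval is minor.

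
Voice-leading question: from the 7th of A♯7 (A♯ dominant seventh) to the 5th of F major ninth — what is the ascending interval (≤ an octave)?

A♯7 (A♯ dominant seventh) has G♯ as its 7th, and F major ninth has C as its 5th.
From G♯ to C: 4 semitones over a fourth = diminished.

diminished fourth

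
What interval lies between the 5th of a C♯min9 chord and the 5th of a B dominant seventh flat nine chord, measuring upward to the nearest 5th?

minor seventh

The 5th of C♯min9 is G♯; the 5th of B dominant seventh flat nine is F♯.
From G♯ to F♯: 10 semitones over a seventh = minor.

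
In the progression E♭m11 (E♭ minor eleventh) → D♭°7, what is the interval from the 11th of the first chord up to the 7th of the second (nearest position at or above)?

d3

E♭m11 (E♭ minor eleventh) has A♭ as its 11th, and D♭°7 has C𝄫 as its 7th.
From A♭ to C𝄫: 2 semitones over a third = diminished.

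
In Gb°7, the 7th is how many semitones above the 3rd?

Gb diminished seventh: Gb Bbb Dbb Fbb.
Bbb to Fbb is a diminished fifth: 6 semitones.

6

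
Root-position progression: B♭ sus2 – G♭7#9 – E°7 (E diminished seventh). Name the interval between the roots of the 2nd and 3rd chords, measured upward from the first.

augmented sixth

The roots are G♭ and E.
From G♭ to E: 10 semitones over a sixth = augmented.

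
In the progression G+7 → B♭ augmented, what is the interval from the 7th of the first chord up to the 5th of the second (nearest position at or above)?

G+7 has F as its 7th, and B♭ augmented has F♯ as its 5th.
F up to F♯ is 1 semitone, a half step wider than a perfect unison, so the interval is augmented.

augmented 1st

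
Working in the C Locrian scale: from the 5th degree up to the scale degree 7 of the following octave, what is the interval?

major tenth

Spelling the C Locrian scale: C D♭ E♭ F G♭ A♭ B♭.
5th degree = G♭; 7th scale degree (up an octave) = B♭.
G♭ up to B♭ spans 10 letter names and 16 semitones — a major tenth.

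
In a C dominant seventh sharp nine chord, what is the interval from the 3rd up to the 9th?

major 7th

C7#9 (C dominant seventh sharp nine) is spelled C–E–G–Bb–D#.
That puts E below D#.
From E to D# is 11 semitones, exactly the major seventh.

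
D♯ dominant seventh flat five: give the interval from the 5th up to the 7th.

The chord tones of D♯7b5 are D♯, F𝄪, A, C♯.
5th = A; 7th = C♯.
Counting 3 letters and 4 half steps from A gives a major third.

major third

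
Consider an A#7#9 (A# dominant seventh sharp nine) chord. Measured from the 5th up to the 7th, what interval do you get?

minor third

A# dominant seventh sharp nine: A# C## E# G# B##.
5th = E#; 7th = G#.
E# up to G# is 3 semitones, a half step narrower than a major third, so the interval is minor.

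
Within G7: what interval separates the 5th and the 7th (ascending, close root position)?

G7 is spelled G, B, D, F.
That puts D below F.
D up to F is 3 semitones, a half step narrower than a major third, so the interval is minor.

minor third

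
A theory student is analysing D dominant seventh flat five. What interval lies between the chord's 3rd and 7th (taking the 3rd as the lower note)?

d5

The chord tones of D7b5 (D dominant seventh flat five) are D F# Ab C.
3rd = F#; 7th = C.
From F# to C: 6 semitones over a fifth = diminished.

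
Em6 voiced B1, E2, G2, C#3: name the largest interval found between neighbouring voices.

Adjacent intervals: B1→E2 = perfect fourth; E2→G2 = minor third; G2→C#3 = augmented fourth.
The largest is G2 to C#3, an augmented fourth (6 semitones).

augmented fourth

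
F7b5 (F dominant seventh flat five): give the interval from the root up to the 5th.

diminished 5th

Spelling the chord: F–A–Cb–Eb.
So we need the interval from F up to Cb.
F up to Cb is 6 semitones, a half step narrower than a perfect fifth, so the interval is diminished.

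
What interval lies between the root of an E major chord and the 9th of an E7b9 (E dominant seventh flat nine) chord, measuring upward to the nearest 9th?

The root of E major is E; the 9th of E7b9 (E dominant seventh flat nine) is F.
2 letter names make it a second; at 1 semitone (a half step narrower than major) the quality is minor.

minor 2nd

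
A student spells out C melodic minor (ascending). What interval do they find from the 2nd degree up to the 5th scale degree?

Spelling C melodic minor (ascending): C D Eb F G A B.
So we need the interval from D up to G.
From D to G is 5 semitones, exactly the perfect fourth.

perfect fourth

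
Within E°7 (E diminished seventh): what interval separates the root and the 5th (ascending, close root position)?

d5

E diminished seventh: E-G-Bb-Db.
Root = E; 5th = Bb.
E up to Bb is 6 semitones, a half step narrower than a perfect fifth, so the interval is diminished.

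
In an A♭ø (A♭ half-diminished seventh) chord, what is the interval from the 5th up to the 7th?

major third

A♭ø7 (A♭ half-diminished seventh) is spelled A♭-C♭-E𝄫-G♭.
The 5th is E𝄫 and the 7th is G♭.
From E𝄫 to G♭ is 4 semitones, exactly the major third.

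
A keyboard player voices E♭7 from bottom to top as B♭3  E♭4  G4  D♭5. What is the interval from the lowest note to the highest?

minor tenth

The outer voices are B♭3 and D♭5.
B♭ up to D♭ is 15 semitones, a half step narrower than a major tenth, so the interval is minor.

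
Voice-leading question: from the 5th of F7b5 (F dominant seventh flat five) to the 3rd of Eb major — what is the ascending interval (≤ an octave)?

augmented fifth

The 5th of F7b5 (F dominant seventh flat five) is Cb; the 3rd of Eb major is G.
From Cb to G: 8 semitones over a fifth = augmented.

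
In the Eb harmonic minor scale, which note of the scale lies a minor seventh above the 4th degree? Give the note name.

The scale is Eb F Gb Ab Bb Cb D.
The 4th degree is Ab; a minor seventh above that is Gb — scale degree 3.

Gb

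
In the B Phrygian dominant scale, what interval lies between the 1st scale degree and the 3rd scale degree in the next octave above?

major tenth

B phrygian dominant: B C D♯ E F♯ G A.
So we need the interval from B up to D♯.
From B to D♯ is 16 semitones, exactly the major tenth.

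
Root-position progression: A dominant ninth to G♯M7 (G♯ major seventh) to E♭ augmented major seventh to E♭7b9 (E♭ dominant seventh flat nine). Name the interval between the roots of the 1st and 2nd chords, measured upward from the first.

major seventh

The roots are A and G♯.
Counting 7 letters and 11 half steps from A gives a major seventh.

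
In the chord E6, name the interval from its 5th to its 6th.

major 2nd

Spelling the chord: E, G♯, B, C♯.
So we need the interval from B up to C♯.
Counting 2 letters and 2 half steps from B gives a major second.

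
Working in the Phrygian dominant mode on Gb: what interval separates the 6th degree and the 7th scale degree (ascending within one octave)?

M2

Gb phrygian dominant: Gb Abb Bb Cb Db Ebb Fb.
So we need the interval from Ebb up to Fb.
Counting 2 letters and 2 half steps from Ebb gives a major second.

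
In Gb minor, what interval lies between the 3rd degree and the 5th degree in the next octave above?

Gb natural minor: Gb Ab Bbb Cb Db Ebb Fb.
The 3rd degree is Bbb and the 5th degree (up an octave) is Db.
Bbb up to Db spans 10 letter names and 16 semitones — a major tenth.

major 10th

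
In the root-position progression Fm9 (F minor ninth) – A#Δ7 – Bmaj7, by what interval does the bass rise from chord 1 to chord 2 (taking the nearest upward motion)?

The roots are F and A#.
From F to A#: 5 semitones over a third = augmented.

A3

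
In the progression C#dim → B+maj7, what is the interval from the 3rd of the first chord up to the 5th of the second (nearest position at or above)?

The 3rd of C#dim is E; the 5th of B+maj7 is F##.
2 letter names make it a second; at 3 semitones (a half step wider than major) the quality is augmented.

augmented second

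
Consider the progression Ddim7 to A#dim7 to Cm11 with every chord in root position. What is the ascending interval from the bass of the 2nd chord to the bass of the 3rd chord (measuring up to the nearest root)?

The roots are A# and C.
A# up to C is 2 semitones, a whole step narrower than a major third, so the interval is diminished.

diminished 3rd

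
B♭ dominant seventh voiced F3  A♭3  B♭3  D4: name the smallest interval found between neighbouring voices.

major second

Adjacent intervals: F3→A♭3 = minor third; A♭3→B♭3 = major second; B♭3→D4 = major third.
The smallest is A♭3 to B♭3, a major second (2 semitones).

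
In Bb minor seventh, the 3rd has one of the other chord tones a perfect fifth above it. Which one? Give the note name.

Ab

The chord tones of Bbm7 are Bb Db F Ab.
The 3rd is Db. A perfect fifth above Db is Ab.
Ab is the chord's 7th.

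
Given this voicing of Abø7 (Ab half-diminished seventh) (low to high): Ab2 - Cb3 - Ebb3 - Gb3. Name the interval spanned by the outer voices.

The outer voices are Ab2 and Gb3.
From Ab to Gb: 10 semitones over a seventh = minor.

minor seventh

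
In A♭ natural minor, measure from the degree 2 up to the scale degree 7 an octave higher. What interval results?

Spelling A♭ natural minor: A♭ B♭ C♭ D♭ E♭ F♭ G♭.
Degree 2 = B♭; 7th scale degree (up an octave) = G♭.
From B♭ to G♭: 20 semitones over a thirteenth = minor.

minor 13th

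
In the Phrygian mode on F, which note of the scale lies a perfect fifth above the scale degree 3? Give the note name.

The scale is F Gb Ab Bb C Db Eb.
The scale degree 3 is Ab; a perfect fifth above that is Eb — scale degree 7.

Eb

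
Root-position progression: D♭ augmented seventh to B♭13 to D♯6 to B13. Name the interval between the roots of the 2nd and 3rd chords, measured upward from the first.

augmented third

The roots are B♭ and D♯.
B♭ up to D♯ is 5 semitones, a half step wider than a major third, so the interval is augmented.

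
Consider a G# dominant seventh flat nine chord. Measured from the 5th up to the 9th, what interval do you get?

Spelling the chord: G#, B#, D#, F#, A.
So we need the interval from D# up to A.
From D# to A: 6 semitones over a fifth = diminished.

diminished fifth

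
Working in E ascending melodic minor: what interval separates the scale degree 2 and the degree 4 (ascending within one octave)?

The scale runs E F♯ G A B C♯ D♯.
The scale degree 2 is F♯ and the scale degree 4 is A.
3 letter names make it a third; at 3 semitones (a half step narrower than major) the quality is minor.

m3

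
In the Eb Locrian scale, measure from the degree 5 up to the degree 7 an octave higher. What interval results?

The scale runs Eb Fb Gb Ab Bbb Cb Db.
The degree 5 is Bbb and the scale degree 7 (up an octave) is Db.
Bbb up to Db spans 10 letter names and 16 semitones — a major tenth.

M10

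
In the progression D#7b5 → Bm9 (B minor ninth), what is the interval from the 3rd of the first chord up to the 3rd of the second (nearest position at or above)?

D#7b5 has F## as its 3rd, and Bm9 (B minor ninth) has D as its 3rd.
F## up to D is 7 semitones, a whole step narrower than a major sixth, so the interval is diminished.

diminished sixth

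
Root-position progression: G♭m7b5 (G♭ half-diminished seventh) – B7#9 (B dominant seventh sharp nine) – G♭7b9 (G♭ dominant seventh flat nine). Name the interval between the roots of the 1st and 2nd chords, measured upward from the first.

The roots are G♭ and B.
G♭ up to B is 5 semitones, a half step wider than a major third, so the interval is augmented.

A3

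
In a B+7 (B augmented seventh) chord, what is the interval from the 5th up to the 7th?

B+7 is spelled B, D#, F##, A.
5th = F##; 7th = A.
F## up to A is 2 semitones, a whole step narrower than a major third, so the interval is diminished.

d3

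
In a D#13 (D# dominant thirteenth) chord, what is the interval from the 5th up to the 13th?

The chord tones of D# dominant thirteenth are D#–F##–A#–C#–E#–B#.
That puts A# below B#.
Counting 9 letters and 14 half steps from A# gives a major ninth.

major ninth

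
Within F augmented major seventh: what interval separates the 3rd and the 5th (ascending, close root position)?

major third

The chord tones of F augmented major seventh are F, A, C#, E.
That puts A below C#.
A up to C# spans 3 letter names and 4 semitones — a major third.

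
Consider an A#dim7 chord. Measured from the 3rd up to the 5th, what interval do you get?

Spelling the chord: A# C# E G.
So we need the interval from C# up to E.
From C# to E: 3 semitones over a third = minor.

minor third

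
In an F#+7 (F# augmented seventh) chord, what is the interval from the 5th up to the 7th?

diminished third

F#+7 (F# augmented seventh) is spelled F#–A#–C##–E.
The 5th is C## and the 7th is E.
C## up to E is 2 semitones, a whole step narrower than a major third, so the interval is diminished.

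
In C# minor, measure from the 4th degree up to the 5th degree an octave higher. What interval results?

Spelling C# minor: C# D# E F# G# A B.
So we need the interval from F# up to G#.
F# up to G# spans 9 letter names and 14 semitones — a major ninth.

major 9th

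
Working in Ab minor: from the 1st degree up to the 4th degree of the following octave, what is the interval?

Spelling Ab minor: Ab Bb Cb Db Eb Fb Gb.
So we need the interval from Ab up to Db.
Counting 11 letters and 17 half steps from Ab gives a perfect eleventh.

perfect eleventh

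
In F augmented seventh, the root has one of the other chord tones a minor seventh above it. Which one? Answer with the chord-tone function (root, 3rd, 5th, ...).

7th

Spelling the chord: F–A–C#–Eb.
The root is F. A minor seventh above F is Eb.
Eb is the chord's 7th.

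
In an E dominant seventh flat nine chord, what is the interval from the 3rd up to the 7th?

diminished fifth

E7b9: E, G♯, B, D, F.
The 3rd is G♯ and the 7th is D.
5 letter names make it a fifth; at 6 semitones (a half step narrower than perfect) the quality is diminished.
That tritone between 3rd and 7th is what gives the dominant seventh its pull toward resolution.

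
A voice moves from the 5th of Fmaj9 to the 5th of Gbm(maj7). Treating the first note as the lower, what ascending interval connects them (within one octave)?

minor 2nd

The 5th of Fmaj9 is C; the 5th of Gbm(maj7) is Db.
2 letter names make it a second; at 1 semitone (a half step narrower than major) the quality is minor.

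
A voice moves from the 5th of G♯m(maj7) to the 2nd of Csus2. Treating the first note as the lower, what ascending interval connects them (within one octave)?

diminished octave

The 5th of G♯m(maj7) is D♯; the 2nd of Csus2 is D.
From D♯ to D: 11 semitones over an octave = diminished.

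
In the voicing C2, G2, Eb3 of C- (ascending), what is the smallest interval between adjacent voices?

Adjacent intervals: C2→G2 = perfect fifth; G2→Eb3 = minor sixth.
The smallest is C2 to G2, a perfect fifth (7 semitones).

perfect 5th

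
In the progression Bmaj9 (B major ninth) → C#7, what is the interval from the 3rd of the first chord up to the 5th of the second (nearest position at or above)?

The 3rd of Bmaj9 (B major ninth) is D#; the 5th of C#7 is G#.
D# up to G# spans 4 letter names and 5 semitones — a perfect fourth.

perfect fourth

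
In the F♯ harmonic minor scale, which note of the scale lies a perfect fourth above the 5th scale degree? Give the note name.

The scale is F♯ G♯ A B C♯ D E♯.
The 5th scale degree is C♯; a perfect fourth above that is F♯ — scale degree 1.

F#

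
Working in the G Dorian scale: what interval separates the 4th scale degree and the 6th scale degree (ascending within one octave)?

Spelling the G Dorian scale: G A B♭ C D E F.
That puts C below E.
C up to E spans 3 letter names and 4 semitones — a major third.

major third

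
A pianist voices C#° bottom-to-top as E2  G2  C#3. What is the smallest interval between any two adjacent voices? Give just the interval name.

Adjacent intervals: E2→G2 = minor third; G2→C#3 = augmented fourth.
The smallest is E2 to G2, a minor third (3 semitones).

m3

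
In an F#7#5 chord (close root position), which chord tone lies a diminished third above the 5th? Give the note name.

E

F#7#5 is spelled F#, A#, C##, E.
The 5th is C##. A diminished third above C## is E.
E is the chord's 7th.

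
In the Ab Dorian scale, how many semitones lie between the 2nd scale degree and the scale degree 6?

The scale is Ab Bb Cb Db Eb F Gb.
Bb up to F is a perfect fifth — 7 semitones.

7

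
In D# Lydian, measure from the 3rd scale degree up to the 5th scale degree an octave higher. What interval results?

minor tenth

The scale runs D# E# F## G## A# B# C##.
So we need the interval from F## up to A#.
From F## to A#: 15 semitones over a tenth = minor.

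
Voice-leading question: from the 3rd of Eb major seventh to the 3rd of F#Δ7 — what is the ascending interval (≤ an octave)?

augmented second

Eb major seventh has G as its 3rd, and F#Δ7 has A# as its 3rd.
From G to A#: 3 semitones over a second = augmented.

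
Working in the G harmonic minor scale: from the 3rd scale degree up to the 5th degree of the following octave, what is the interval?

major tenth

Spelling the G harmonic minor scale: G A Bb C D Eb F#.
The 3rd scale degree is Bb and the degree 5 (up an octave) is D.
Bb up to D spans 10 letter names and 16 semitones — a major tenth.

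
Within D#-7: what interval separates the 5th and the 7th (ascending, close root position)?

minor 3rd

The chord tones of D#min7 (D# minor seventh) are D# F# A# C#.
The 5th is A# and the 7th is C#.
A# up to C# is 3 semitones, a half step narrower than a major third, so the interval is minor.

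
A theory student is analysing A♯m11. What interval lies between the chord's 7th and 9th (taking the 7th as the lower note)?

A♯m11: A♯ C♯ E♯ G♯ B♯ D♯.
The 7th is G♯ and the 9th is B♯.
G♯ up to B♯ spans 3 letter names and 4 semitones — a major third.

major third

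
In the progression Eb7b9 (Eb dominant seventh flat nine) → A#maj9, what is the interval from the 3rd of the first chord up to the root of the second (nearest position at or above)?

augmented second

Eb7b9 (Eb dominant seventh flat nine) has G as its 3rd, and A#maj9 has A# as its root.
2 letter names make it a second; at 3 semitones (a half step wider than major) the quality is augmented.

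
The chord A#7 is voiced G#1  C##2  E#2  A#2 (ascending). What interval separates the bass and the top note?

The outer voices are G#1 and A#2.
From G# to A# is 14 semitones, exactly the major ninth.

major 9th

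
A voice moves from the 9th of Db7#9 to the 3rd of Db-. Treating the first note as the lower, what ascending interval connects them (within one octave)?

diminished 2nd

The 9th of Db7#9 is E; the 3rd of Db- is Fb.
From E to Fb: 0 semitones over a second = diminished.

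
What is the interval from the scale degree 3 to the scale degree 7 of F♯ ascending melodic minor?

The scale runs F♯ G♯ A B C♯ D♯ E♯.
That puts A below E♯.
5 letter names make it a fifth; at 8 semitones (a half step wider than perfect) the quality is augmented.

augmented fifth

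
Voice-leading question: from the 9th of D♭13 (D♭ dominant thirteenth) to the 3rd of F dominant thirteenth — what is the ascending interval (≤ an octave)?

The 9th of D♭13 (D♭ dominant thirteenth) is E♭; the 3rd of F dominant thirteenth is A.
4 letter names make it a fourth; at 6 semitones (a half step wider than perfect) the quality is augmented.

augmented fourth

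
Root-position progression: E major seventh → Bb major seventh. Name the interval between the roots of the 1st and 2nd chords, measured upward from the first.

diminished fifth

The roots are E and Bb.
5 letter names make it a fifth; at 6 semitones (a half step narrower than perfect) the quality is diminished.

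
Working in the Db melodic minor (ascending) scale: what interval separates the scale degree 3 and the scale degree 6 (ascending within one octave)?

Spelling the Db melodic minor (ascending) scale: Db Eb Fb Gb Ab Bb C.
Scale degree 3 = Fb; 6th degree = Bb.
Fb up to Bb is 6 semitones, a half step wider than a perfect fourth, so the interval is augmented.

augmented fourth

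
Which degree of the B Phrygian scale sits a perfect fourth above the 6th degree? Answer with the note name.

C

The scale is B C D E F# G A.
The 6th degree is G; a perfect fourth above that is C — scale degree 2.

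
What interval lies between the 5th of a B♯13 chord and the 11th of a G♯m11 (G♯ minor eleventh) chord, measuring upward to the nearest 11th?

The 5th of B♯13 is F𝄪; the 11th of G♯m11 (G♯ minor eleventh) is C♯.
5 letter names make it a fifth; at 6 semitones (a half step narrower than perfect) the quality is diminished.

d5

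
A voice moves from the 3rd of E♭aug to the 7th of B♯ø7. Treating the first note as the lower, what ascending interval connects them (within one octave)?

E♭aug has G as its 3rd, and B♯ø7 has A♯ as its 7th.
2 letter names make it a second; at 3 semitones (a half step wider than major) the quality is augmented.

augmented second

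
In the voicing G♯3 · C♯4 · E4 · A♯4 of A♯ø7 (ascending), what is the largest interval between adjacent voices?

Adjacent intervals: G♯3→C♯4 = perfect fourth; C♯4→E4 = minor third; E4→A♯4 = augmented fourth.
The largest is E4 to A♯4, an augmented fourth (6 semitones).

A4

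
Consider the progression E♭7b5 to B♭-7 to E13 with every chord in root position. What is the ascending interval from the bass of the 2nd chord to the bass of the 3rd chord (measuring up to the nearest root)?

augmented fourth

The roots are B♭ and E.
4 letter names make it a fourth; at 6 semitones (a half step wider than perfect) the quality is augmented.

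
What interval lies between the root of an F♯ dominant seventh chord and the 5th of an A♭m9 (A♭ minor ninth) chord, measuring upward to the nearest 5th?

F♯ dominant seventh has F♯ as its root, and A♭m9 (A♭ minor ninth) has E♭ as its 5th.
7 letter names make it a seventh; at 9 semitones (a whole step narrower than major) the quality is diminished.

diminished seventh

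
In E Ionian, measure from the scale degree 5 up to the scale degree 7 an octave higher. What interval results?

Spelling E Ionian: E F# G# A B C# D#.
That puts B below D#.
Counting 10 letters and 16 half steps from B gives a major tenth.

M10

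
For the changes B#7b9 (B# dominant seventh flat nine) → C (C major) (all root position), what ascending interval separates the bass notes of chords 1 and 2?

The roots are B# and C.
B# up to C is 0 semitones, a whole step narrower than a major second, so the interval is diminished.

diminished 2nd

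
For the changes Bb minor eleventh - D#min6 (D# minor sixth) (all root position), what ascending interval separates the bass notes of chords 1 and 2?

The roots are Bb and D#.
From Bb to D#: 5 semitones over a third = augmented.

A3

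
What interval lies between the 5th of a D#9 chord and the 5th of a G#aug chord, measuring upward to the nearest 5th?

The 5th of D#9 is A#; the 5th of G#aug is D##.
From A# to D##: 6 semitones over a fourth = augmented.

augmented fourth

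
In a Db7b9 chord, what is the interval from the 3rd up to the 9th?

diminished 7th

The chord tones of Db7b9 are Db-F-Ab-Cb-Ebb.
The 3rd is F and the 9th is Ebb.
7 letter names make it a seventh; at 9 semitones (a whole step narrower than major) the quality is diminished.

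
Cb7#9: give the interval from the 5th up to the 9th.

augmented fifth

The chord tones of Cb7#9 (Cb dominant seventh sharp nine) are Cb–Eb–Gb–Bbb–D.
So we need the interval from Gb up to D.
From Gb to D: 8 semitones over a fifth = augmented.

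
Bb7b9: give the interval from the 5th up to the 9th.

diminished fifth

The chord tones of Bb dominant seventh flat nine are Bb D F Ab Cb.
So we need the interval from F up to Cb.
5 letter names make it a fifth; at 6 semitones (a half step narrower than perfect) the quality is diminished.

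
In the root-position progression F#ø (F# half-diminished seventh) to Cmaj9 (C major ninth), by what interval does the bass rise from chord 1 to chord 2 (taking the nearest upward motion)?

The roots are F# and C.
F# up to C is 6 semitones, a half step narrower than a perfect fifth, so the interval is diminished.

diminished fifth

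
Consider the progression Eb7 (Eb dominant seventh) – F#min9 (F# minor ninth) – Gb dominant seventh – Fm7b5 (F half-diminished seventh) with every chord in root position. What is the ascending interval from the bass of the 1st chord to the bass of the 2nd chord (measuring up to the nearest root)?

augmented 2nd

The roots are Eb and F#.
2 letter names make it a second; at 3 semitones (a half step wider than major) the quality is augmented.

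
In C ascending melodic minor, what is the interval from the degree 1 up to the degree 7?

major seventh

Spelling C ascending melodic minor: C D E♭ F G A B.
That puts C below B.
Counting 7 letters and 11 half steps from C gives a major seventh.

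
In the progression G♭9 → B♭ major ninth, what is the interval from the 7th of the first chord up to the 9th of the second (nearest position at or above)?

G♭9 has F♭ as its 7th, and B♭ major ninth has C as its 9th.
F♭ up to C is 8 semitones, a half step wider than a perfect fifth, so the interval is augmented.

augmented fifth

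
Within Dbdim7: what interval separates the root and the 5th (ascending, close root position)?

Spelling the chord: Db-Fb-Abb-Cbb.
Root = Db; 5th = Abb.
Db up to Abb is 6 semitones, a half step narrower than a perfect fifth, so the interval is diminished.

diminished fifth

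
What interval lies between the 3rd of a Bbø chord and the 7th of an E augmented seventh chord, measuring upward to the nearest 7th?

augmented 1st

The 3rd of Bbø is Db; the 7th of E augmented seventh is D.
From Db to D: 1 semitone over a unison = augmented.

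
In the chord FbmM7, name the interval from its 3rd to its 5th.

major third

Fb minor-major seventh is spelled Fb Abb Cb Eb.
3rd = Abb; 5th = Cb.
Counting 3 letters and 4 half steps from Abb gives a major third.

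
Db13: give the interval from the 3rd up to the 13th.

perfect eleventh

The chord tones of Db13 are Db-F-Ab-Cb-Eb-Bb.
So we need the interval from F up to Bb.
Counting 11 letters and 17 half steps from F gives a perfect eleventh.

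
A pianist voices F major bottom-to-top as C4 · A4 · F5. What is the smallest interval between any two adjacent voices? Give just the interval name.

minor sixth

Adjacent intervals: C4→A4 = major sixth; A4→F5 = minor sixth.
The smallest is A4 to F5, a minor sixth (8 semitones).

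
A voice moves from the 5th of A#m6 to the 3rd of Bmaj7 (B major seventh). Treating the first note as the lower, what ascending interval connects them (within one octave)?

The 5th of A#m6 is E#; the 3rd of Bmaj7 (B major seventh) is D#.
E# up to D# is 10 semitones, a half step narrower than a major seventh, so the interval is minor.

minor 7th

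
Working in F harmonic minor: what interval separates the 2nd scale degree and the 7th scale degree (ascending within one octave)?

M6

Spelling F harmonic minor: F G A♭ B♭ C D♭ E.
2nd scale degree = G; 7th scale degree = E.
G up to E spans 6 letter names and 9 semitones — a major sixth.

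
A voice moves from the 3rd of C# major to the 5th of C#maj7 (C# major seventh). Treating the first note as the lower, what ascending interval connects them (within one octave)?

minor 3rd

C# major has E# as its 3rd, and C#maj7 (C# major seventh) has G# as its 5th.
3 letter names make it a third; at 3 semitones (a half step narrower than major) the quality is minor.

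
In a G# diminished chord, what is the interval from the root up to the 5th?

d5

G#°: G# B D.
That puts G# below D.
From G# to D: 6 semitones over a fifth = diminished.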